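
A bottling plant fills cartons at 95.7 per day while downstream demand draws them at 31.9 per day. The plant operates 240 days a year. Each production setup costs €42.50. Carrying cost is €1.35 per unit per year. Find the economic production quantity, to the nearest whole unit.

Annual demand D = 31.9 × 240 = 7,656.
Production build-up factor (1 − d/p) = 1 − 31.9/95.7 = 0.6667.
Q* = √(2DS / (H(1 − d/p))) = √(2 × 7,656 × 42.5 / (1.35 × 0.6667)).
= √(650,760 / 0.9) ≈ 850.333.

Q* ≈ 850 cartons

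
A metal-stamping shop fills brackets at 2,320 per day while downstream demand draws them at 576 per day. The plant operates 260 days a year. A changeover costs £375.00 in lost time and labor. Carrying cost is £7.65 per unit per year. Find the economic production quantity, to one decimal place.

Annual demand D = 576 × 260 = 149,760.
Production build-up factor (1 − d/p) = 1 − 576/2,320 = 0.7517.
Q* = √(2DS / (H(1 − d/p))) = √(2 × 149,760 × 375 / (7.65 × 0.7517)).
= √(112,320,000 / 5.7507) ≈ 4419.454.

Q* ≈ 4,419.5 brackets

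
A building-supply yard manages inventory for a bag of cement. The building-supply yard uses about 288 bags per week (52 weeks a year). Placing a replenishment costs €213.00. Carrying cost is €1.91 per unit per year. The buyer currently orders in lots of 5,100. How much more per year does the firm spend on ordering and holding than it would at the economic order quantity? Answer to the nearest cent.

Extra cost ≈ €2,005.21 per year

Annual demand D = 288 × 52 = 14,976.
EOQ = √(2DS/H) = √(2 × 14,976 × 213 / 1.91) ≈ 1827.62.
Cost at Q* = (D/Q*)S + (Q*/2)H = √(2DSH) ≈ €3,490.76.
Cost at Q = 5,100: (14,976/5,100)×213 + (5,100/2)×1.91 = €625.47 + €4,870.50 = €5,495.97.
Excess = €5,495.97 − €3,490.76 = €2,005.21.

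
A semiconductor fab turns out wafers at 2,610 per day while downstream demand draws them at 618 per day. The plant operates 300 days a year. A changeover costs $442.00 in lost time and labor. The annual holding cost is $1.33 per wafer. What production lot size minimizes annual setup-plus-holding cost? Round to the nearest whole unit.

Annual demand D = 618 × 300 = 185,400.
Production build-up factor (1 − d/p) = 1 − 618/2,610 = 0.7632.
Q* = √(2DS / (H(1 − d/p))) = √(2 × 185,400 × 442 / (1.33 × 0.7632)).
= √(163,893,600 / 1.0151) ≈ 12706.641.

Q* ≈ 12,707 wafers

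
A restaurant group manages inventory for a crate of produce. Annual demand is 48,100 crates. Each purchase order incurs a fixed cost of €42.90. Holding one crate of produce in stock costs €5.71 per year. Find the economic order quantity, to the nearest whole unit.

EOQ = √(2DS / H) = √(2 × 48,100 × 42.9 / 5.71).
= √(4,126,980 / 5.71) = √722,763.5727 ≈ 850.155.

Q* ≈ 850 crates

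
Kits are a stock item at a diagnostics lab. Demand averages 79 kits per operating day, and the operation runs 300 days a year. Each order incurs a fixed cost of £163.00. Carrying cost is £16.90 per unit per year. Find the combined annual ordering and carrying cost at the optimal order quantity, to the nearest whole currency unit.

TC* ≈ £11,427

Annual demand D = 79 × 300 = 23,700.
Q* = √(2DS/H) = √(2 × 23,700 × 163 / 16.9) ≈ 676.14.
At Q*, ordering cost (D/Q*)S equals holding cost (Q*/2)H, each = √(DSH/2).
Minimum total = √(2DSH) = √(2 × 23,700 × 163 × 16.9) ≈ 11426.845.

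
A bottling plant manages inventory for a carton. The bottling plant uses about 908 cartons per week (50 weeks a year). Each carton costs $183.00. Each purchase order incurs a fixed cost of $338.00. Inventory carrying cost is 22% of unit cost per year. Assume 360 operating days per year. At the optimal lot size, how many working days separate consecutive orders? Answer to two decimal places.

T ≈ 6.92 days

Annual demand D = 908 × 50 = 45,400.
Holding cost H = 0.22 × $183.00 = $40.2600 per unit per year.
EOQ = √(2DS/H) = √(2 × 45,400 × 338 / 40.26) ≈ 873.10.
Cycle time = Q*/D × 360 = 873.10 / 45,400 × 360 ≈ 6.923 days.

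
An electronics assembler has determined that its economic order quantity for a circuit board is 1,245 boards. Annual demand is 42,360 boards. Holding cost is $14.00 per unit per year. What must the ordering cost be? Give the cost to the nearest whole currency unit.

S ≈ $256

Invert the EOQ relation Q*² = 2DS/H.
From Q* = √(2DS/H): S = Q*²H / (2D) = 1,245² × 14 / (2 × 42,360) = 256.1420.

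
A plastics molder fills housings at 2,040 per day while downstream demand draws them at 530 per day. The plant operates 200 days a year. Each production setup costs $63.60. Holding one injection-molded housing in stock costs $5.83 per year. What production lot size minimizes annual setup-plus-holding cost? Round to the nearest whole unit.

Annual demand D = 530 × 200 = 106,000.
Production build-up factor (1 − d/p) = 1 − 530/2,040 = 0.7402.
Q* = √(2DS / (H(1 − d/p))) = √(2 × 106,000 × 63.6 / (5.83 × 0.7402)).
= √(13,483,200 / 4.3153) ≈ 1767.620.

Q* ≈ 1,768 housings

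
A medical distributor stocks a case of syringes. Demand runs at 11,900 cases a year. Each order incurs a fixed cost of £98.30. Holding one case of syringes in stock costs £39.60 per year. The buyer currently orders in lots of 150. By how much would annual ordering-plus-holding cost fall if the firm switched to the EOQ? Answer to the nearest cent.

Extra cost ≈ £1,143.20 per year

EOQ = √(2DS/H) = √(2 × 11,900 × 98.3 / 39.6) ≈ 243.06.
Cost at Q* = (D/Q*)S + (Q*/2)H = √(2DSH) ≈ £9,625.27.
Cost at Q = 150: (11,900/150)×98.3 + (150/2)×39.6 = £7,798.47 + £2,970.00 = £10,768.47.
Excess = £10,768.47 − £9,625.27 = £1,143.20.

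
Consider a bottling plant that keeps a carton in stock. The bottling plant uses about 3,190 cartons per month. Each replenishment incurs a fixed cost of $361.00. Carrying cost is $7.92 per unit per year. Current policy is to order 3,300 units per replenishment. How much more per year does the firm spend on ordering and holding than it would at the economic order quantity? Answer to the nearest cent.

Annual demand D = 3,190 × 12 = 38,280.
EOQ = √(2DS/H) = √(2 × 38,280 × 361 / 7.92) ≈ 1868.06.
Cost at Q* = (D/Q*)S + (Q*/2)H = √(2DSH) ≈ $14,795.07.
Cost at Q = 3,300: (38,280/3,300)×361 + (3,300/2)×7.92 = $4,187.60 + $13,068.00 = $17,255.60.
Excess = $17,255.60 − $14,795.07 = $2,460.53.

Extra cost ≈ $2,460.53 per year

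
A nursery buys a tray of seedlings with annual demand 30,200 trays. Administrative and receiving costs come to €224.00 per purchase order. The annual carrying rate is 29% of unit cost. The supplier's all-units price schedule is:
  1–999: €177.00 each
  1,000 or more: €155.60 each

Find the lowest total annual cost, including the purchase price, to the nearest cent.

Holding cost per unit per year at price C is H = 0.29·C.
For each price level, check whether its EOQ is feasible; otherwise the best quantity at that price is the breakpoint.
EOQ at €177.00 = 513.4 (feasible in tier 1): TC = 30,200×€177.00 + (30,200/513.4)×224 + (513.4/2)×0.29×€177.00 = €5,371,752.88.
EOQ at €155.60 = 547.6 < 1000, so use break Q=1000: TC = 30,200×€155.60 + (30,200/1000.0)×224 + (1000.0/2)×0.29×€155.60 = €4,728,446.80.
Lowest total cost among the candidates is at Q = 1000.0.

TC* ≈ €4,728,446.80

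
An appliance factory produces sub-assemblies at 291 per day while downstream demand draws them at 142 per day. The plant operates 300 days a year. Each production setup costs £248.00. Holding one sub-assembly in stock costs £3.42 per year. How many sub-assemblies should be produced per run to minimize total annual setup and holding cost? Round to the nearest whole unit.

Q* ≈ 3,474 sub-assemblies

Annual demand D = 142 × 300 = 42,600.
Production build-up factor (1 − d/p) = 1 − 142/291 = 0.5120.
Q* = √(2DS / (H(1 − d/p))) = √(2 × 42,600 × 248 / (3.42 × 0.5120)).
= √(21,129,600 / 1.7511) ≈ 3473.649.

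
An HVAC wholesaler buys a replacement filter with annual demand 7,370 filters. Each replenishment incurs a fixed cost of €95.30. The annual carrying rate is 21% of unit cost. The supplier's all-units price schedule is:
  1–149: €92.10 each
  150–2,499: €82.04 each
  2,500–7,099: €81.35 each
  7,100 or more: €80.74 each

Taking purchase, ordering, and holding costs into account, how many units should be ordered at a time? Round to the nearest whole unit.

Holding cost per unit per year at price C is H = 0.21·C.
Evaluate total cost at each tier's feasible EOQ or, if the EOQ is below the tier, at the tier's minimum quantity.
Tier 1 (€92.10): EOQ = 269.5 exceeds tier's upper bound 149, so this tier is dominated.
EOQ at €82.04 = 285.5 (feasible in tier 2): TC = 7,370×€82.04 + (7,370/285.5)×95.3 + (285.5/2)×0.21×€82.04 = €609,554.26.
EOQ at €81.35 = 286.8 < 2500, so use break Q=2500: TC = 7,370×€81.35 + (7,370/2500.0)×95.3 + (2500.0/2)×0.21×€81.35 = €621,184.82.
EOQ at €80.74 = 287.8 < 7100, so use break Q=7100: TC = 7,370×€80.74 + (7,370/7100.0)×95.3 + (7100.0/2)×0.21×€80.74 = €655,344.39.
Lowest total cost is €609,554.26 at Q = 285.5.

Q* ≈ 286 filters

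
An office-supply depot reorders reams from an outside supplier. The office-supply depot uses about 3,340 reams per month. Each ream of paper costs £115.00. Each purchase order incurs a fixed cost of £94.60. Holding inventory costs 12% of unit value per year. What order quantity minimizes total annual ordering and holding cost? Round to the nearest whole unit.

Q* ≈ 741 reams

Annual demand D = 3,340 × 12 = 40,080.
Holding cost H = 0.12 × £115.00 = £13.8000 per unit per year.
EOQ = √(2DS / H) = √(2 × 40,080 × 94.6 / 13.8).
= √(7,583,136 / 13.8) = √549,502.6087 ≈ 741.284.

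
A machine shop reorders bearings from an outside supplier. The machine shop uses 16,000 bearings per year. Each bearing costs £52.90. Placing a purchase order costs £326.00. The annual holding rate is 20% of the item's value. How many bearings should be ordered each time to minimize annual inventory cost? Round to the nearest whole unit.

Q* ≈ 993 bearings

Holding cost H = 0.20 × £52.90 = £10.5800 per unit per year.
EOQ = √(2DS / H) = √(2 × 16,000 × 326 / 10.58).
= √(10,432,000 / 10.58) = √986,011.3422 ≈ 992.981.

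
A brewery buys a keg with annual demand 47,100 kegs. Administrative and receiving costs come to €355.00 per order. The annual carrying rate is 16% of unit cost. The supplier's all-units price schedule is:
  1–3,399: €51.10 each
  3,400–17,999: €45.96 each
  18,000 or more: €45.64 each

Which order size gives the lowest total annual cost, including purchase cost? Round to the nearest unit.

Q* ≈ 3,400 kegs

Holding cost per unit per year at price C is H = 0.16·C.
Evaluate total cost at each tier's feasible EOQ or, if the EOQ is below the tier, at the tier's minimum quantity.
EOQ at €51.10 = 2022.4 (feasible in tier 1): TC = 47,100×€51.10 + (47,100/2022.4)×355 + (2022.4/2)×0.16×€51.10 = €2,423,345.22.
EOQ at €45.96 = 2132.5 < 3400, so use break Q=3400: TC = 47,100×€45.96 + (47,100/3400.0)×355 + (3400.0/2)×0.16×€45.96 = €2,182,134.91.
EOQ at €45.64 = 2140.0 < 18000, so use break Q=18000: TC = 47,100×€45.64 + (47,100/18000.0)×355 + (18000.0/2)×0.16×€45.64 = €2,216,294.52.
Lowest total cost is €2,182,134.91 at Q = 3400.0.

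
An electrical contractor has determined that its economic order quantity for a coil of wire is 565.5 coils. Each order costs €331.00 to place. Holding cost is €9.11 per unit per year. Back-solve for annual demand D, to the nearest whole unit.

Invert the EOQ relation Q*² = 2DS/H.
From Q* = √(2DS/H): D = Q*²H / (2S) = 565.5² × 9.11 / (2 × 331) = 4400.739.

D ≈ 4,401 coils per year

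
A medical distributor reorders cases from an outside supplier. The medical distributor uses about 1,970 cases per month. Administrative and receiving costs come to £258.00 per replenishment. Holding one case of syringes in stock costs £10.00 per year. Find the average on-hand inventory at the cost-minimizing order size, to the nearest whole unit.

Annual demand D = 1,970 × 12 = 23,640.
Q* = √(2DS/H) = √(2 × 23,640 × 258 / 10) ≈ 1104.46.
Average inventory = Q*/2 ≈ 1104.46 / 2 = 552.228.

Average inventory ≈ 552 cases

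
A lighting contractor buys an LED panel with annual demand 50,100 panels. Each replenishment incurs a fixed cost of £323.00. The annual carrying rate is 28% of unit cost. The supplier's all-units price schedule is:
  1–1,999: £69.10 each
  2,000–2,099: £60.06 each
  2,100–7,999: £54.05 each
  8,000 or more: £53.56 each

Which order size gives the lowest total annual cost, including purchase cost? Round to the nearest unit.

Q* ≈ 2,100 panels

Holding cost per unit per year at price C is H = 0.28·C.
For each price level, check whether its EOQ is feasible; otherwise the best quantity at that price is the breakpoint.
EOQ at £69.10 = 1293.4 (feasible in tier 1): TC = 50,100×£69.10 + (50,100/1293.4)×323 + (1293.4/2)×0.28×£69.10 = £3,486,933.79.
EOQ at £60.06 = 1387.3 < 2000, so use break Q=2000: TC = 50,100×£60.06 + (50,100/2000.0)×323 + (2000.0/2)×0.28×£60.06 = £3,033,913.95.
EOQ at £54.05 = 1462.4 < 2100, so use break Q=2100: TC = 50,100×£54.05 + (50,100/2100.0)×323 + (2100.0/2)×0.28×£54.05 = £2,731,501.56.
EOQ at £53.56 = 1469.0 < 8000, so use break Q=8000: TC = 50,100×£53.56 + (50,100/8000.0)×323 + (8000.0/2)×0.28×£53.56 = £2,745,365.99.
Lowest total cost is £2,731,501.56 at Q = 2100.0.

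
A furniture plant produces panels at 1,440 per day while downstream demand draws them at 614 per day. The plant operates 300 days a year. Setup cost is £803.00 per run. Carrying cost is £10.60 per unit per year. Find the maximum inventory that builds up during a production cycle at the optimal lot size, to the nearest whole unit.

I_max ≈ 4,001 panels

Annual demand D = 614 × 300 = 184,200.
Production build-up factor (1 − d/p) = 1 − 614/1,440 = 0.5736.
Q* = √(2DS / (H(1 − d/p))) = √(2 × 184,200 × 803 / (10.6 × 0.5736)).
= √(295,825,200 / 6.0803) ≈ 6975.187.
Maximum inventory = Q*(1 − d/p) = 6975.187 × 0.5736 ≈ 4001.045.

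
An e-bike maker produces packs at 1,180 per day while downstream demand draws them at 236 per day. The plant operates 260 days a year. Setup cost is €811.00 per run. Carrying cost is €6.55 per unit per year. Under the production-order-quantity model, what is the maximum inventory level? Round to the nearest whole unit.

Annual demand D = 236 × 260 = 61,360.
Production build-up factor (1 − d/p) = 1 − 236/1,180 = 0.8000.
Q* = √(2DS / (H(1 − d/p))) = √(2 × 61,360 × 811 / (6.55 × 0.8000)).
= √(99,525,920 / 5.24) ≈ 4358.153.
Maximum inventory = Q*(1 − d/p) = 4358.153 × 0.8000 ≈ 3486.522.

I_max ≈ 3,487 packs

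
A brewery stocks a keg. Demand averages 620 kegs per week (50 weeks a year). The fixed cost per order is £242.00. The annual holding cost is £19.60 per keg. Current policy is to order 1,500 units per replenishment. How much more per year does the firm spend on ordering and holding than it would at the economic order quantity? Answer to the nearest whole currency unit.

Extra cost ≈ £2,553 per year

Annual demand D = 620 × 50 = 31,000.
EOQ = √(2DS/H) = √(2 × 31,000 × 242 / 19.6) ≈ 874.93.
Cost at Q* = (D/Q*)S + (Q*/2)H = √(2DSH) ≈ £17,148.71.
Cost at Q = 1,500: (31,000/1,500)×242 + (1,500/2)×19.6 = £5,001.33 + £14,700.00 = £19,701.33.
Excess = £19,701.33 − £17,148.71 = £2,552.62.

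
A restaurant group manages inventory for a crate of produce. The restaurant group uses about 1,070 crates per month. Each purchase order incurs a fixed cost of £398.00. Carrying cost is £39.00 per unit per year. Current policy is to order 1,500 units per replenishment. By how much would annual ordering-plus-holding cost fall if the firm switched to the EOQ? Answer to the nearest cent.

Annual demand D = 1,070 × 12 = 12,840.
EOQ = √(2DS/H) = √(2 × 12,840 × 398 / 39) ≈ 511.93.
Cost at Q* = (D/Q*)S + (Q*/2)H = √(2DSH) ≈ £19,965.09.
Cost at Q = 1,500: (12,840/1,500)×398 + (1,500/2)×39 = £3,406.88 + £29,250.00 = £32,656.88.
Excess = £32,656.88 − £19,965.09 = £12,691.79.

Extra cost ≈ £12,691.79 per year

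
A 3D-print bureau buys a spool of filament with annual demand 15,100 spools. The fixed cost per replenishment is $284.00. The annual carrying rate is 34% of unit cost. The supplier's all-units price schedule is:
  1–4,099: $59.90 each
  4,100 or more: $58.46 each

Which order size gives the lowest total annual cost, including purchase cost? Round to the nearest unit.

Q* ≈ 649 spools

Holding cost per unit per year at price C is H = 0.34·C.
Evaluate total cost at each tier's feasible EOQ or, if the EOQ is below the tier, at the tier's minimum quantity.
EOQ at $59.90 = 648.9 (feasible in tier 1): TC = 15,100×$59.90 + (15,100/648.9)×284 + (648.9/2)×0.34×$59.90 = $917,706.47.
EOQ at $58.46 = 656.9 < 4100, so use break Q=4100: TC = 15,100×$58.46 + (15,100/4100.0)×284 + (4100.0/2)×0.34×$58.46 = $924,538.57.
Lowest total cost is $917,706.47 at Q = 648.9.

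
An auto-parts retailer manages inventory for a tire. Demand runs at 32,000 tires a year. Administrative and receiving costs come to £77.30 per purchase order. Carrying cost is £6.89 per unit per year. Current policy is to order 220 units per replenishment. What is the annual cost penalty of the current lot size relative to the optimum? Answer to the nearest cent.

EOQ = √(2DS/H) = √(2 × 32,000 × 77.3 / 6.89) ≈ 847.36.
Cost at Q* = (D/Q*)S + (Q*/2)H = √(2DSH) ≈ £5,838.34.
Cost at Q = 220: (32,000/220)×77.3 + (220/2)×6.89 = £11,243.64 + £757.90 = £12,001.54.
Excess = £12,001.54 − £5,838.34 = £6,163.20.

Extra cost ≈ £6,163.20 per year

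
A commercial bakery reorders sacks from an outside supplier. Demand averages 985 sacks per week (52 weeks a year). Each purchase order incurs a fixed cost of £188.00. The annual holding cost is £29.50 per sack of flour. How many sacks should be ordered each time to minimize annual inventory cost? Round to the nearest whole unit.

Annual demand D = 985 × 52 = 51,220.
EOQ = √(2DS / H) = √(2 × 51,220 × 188 / 29.5).
= √(19,258,720 / 29.5) = √652,837.9661 ≈ 807.984.

Q* ≈ 808 sacks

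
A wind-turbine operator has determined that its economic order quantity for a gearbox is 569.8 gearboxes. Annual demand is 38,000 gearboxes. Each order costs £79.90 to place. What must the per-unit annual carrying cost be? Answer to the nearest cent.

The basic EOQ model gives Q* = √(2DS/H); rearrange for the unknown.
From Q* = √(2DS/H): H = 2DS / Q*² = 2 × 38,000 × 79.9 / 569.8² = 18.7032.

H ≈ £18.70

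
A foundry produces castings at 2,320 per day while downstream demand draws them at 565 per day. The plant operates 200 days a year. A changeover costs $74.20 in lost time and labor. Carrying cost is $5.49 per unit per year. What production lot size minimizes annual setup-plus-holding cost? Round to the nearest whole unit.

Annual demand D = 565 × 200 = 113,000.
Production build-up factor (1 − d/p) = 1 − 565/2,320 = 0.7565.
Q* = √(2DS / (H(1 − d/p))) = √(2 × 113,000 × 74.2 / (5.49 × 0.7565)).
= √(16,769,200 / 4.153) ≈ 2009.442.

Q* ≈ 2,009 castings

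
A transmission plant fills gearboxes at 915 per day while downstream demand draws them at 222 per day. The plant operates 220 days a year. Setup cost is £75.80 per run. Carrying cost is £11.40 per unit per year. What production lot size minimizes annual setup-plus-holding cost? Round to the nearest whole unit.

Q* ≈ 926 gearboxes

Annual demand D = 222 × 220 = 48,840.
Production build-up factor (1 − d/p) = 1 − 222/915 = 0.7574.
Q* = √(2DS / (H(1 − d/p))) = √(2 × 48,840 × 75.8 / (11.4 × 0.7574)).
= √(7,404,144 / 8.6341) ≈ 926.038.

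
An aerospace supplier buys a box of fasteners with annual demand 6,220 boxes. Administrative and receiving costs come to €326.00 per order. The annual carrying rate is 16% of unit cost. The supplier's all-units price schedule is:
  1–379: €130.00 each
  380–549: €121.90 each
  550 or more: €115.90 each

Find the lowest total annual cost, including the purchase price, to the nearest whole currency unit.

Holding cost per unit per year at price C is H = 0.16·C.
For each price level, check whether its EOQ is feasible; otherwise the best quantity at that price is the breakpoint.
Tier 1 (€130.00): EOQ = 441.6 exceeds tier's upper bound 379, so this tier is dominated.
EOQ at €121.90 = 456.0 (feasible in tier 2): TC = 6,220×€121.90 + (6,220/456.0)×326 + (456.0/2)×0.16×€121.90 = €767,111.67.
EOQ at €115.90 = 467.6 < 550, so use break Q=550: TC = 6,220×€115.90 + (6,220/550.0)×326 + (550.0/2)×0.16×€115.90 = €729,684.36.
Lowest total cost among the candidates is at Q = 550.0.

TC* ≈ €729,684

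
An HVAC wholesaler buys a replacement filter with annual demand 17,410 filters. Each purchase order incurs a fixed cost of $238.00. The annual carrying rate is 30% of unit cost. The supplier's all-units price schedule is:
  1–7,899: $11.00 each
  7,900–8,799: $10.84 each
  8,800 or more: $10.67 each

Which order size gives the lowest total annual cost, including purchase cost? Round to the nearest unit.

Holding cost per unit per year at price C is H = 0.30·C.
Candidates are each tier's EOQ (if it falls in that tier) and each price-break quantity.
EOQ at $11.00 = 1584.7 (feasible in tier 1): TC = 17,410×$11.00 + (17,410/1584.7)×238 + (1584.7/2)×0.30×$11.00 = $196,739.50.
EOQ at $10.84 = 1596.3 < 7900, so use break Q=7900: TC = 17,410×$10.84 + (17,410/7900.0)×238 + (7900.0/2)×0.30×$10.84 = $202,094.30.
EOQ at $10.67 = 1609.0 < 8800, so use break Q=8800: TC = 17,410×$10.67 + (17,410/8800.0)×238 + (8800.0/2)×0.30×$10.67 = $200,319.96.
Lowest total cost is $196,739.50 at Q = 1584.7.

Q* ≈ 1,585 filters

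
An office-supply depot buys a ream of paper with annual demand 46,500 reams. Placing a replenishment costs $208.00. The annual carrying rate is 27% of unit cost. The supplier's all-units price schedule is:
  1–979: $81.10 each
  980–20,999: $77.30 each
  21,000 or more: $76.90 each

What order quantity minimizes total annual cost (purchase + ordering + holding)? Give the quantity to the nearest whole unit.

Holding cost per unit per year at price C is H = 0.27·C.
For each price level, check whether its EOQ is feasible; otherwise the best quantity at that price is the breakpoint.
EOQ at $81.10 = 939.9 (feasible in tier 1): TC = 46,500×$81.10 + (46,500/939.9)×208 + (939.9/2)×0.27×$81.10 = $3,791,730.95.
EOQ at $77.30 = 962.7 < 980, so use break Q=980: TC = 46,500×$77.30 + (46,500/980.0)×208 + (980.0/2)×0.27×$77.30 = $3,614,546.18.
EOQ at $76.90 = 965.2 < 21000, so use break Q=21000: TC = 46,500×$76.90 + (46,500/21000.0)×208 + (21000.0/2)×0.27×$76.90 = $3,794,322.07.
Lowest total cost is $3,614,546.18 at Q = 980.0.

Q* ≈ 980 reams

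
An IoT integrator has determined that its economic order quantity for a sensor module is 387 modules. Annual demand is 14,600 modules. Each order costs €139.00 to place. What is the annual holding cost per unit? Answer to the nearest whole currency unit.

Squaring Q* = √(2DS/H) gives Q*² = 2DS/H.
From Q* = √(2DS/H): H = 2DS / Q*² = 2 × 14,600 × 139 / 387² = 27.1004.

H ≈ €27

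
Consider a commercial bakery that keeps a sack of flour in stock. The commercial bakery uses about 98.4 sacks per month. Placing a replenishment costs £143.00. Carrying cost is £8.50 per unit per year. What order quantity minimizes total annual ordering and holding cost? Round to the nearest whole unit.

Q* ≈ 199 sacks

Annual demand D = 98.4 × 12 = 1,180.8.
EOQ = √(2DS / H) = √(2 × 1,180.8 × 143 / 8.5).
= √(337,708.8 / 8.5) = √39,730.4471 ≈ 199.325.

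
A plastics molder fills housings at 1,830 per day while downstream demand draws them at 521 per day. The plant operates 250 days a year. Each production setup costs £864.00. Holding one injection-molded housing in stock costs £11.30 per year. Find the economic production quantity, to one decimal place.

Annual demand D = 521 × 250 = 130,250.
Production build-up factor (1 − d/p) = 1 − 521/1,830 = 0.7153.
Q* = √(2DS / (H(1 − d/p))) = √(2 × 130,250 × 864 / (11.3 × 0.7153)).
= √(225,072,000 / 8.0829) ≈ 5276.880.

Q* ≈ 5,276.9 housings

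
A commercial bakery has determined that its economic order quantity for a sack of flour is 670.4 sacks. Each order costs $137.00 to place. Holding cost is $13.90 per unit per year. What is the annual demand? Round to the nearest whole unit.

D ≈ 22,800 sacks per year

Invert the EOQ relation Q*² = 2DS/H.
From Q* = √(2DS/H): D = Q*²H / (2S) = 670.4² × 13.9 / (2 × 137) = 22799.864.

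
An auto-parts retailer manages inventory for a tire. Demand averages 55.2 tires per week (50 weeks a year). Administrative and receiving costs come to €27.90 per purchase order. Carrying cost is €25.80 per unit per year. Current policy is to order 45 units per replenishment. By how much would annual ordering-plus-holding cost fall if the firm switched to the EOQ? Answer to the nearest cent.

Annual demand D = 55.2 × 50 = 2,760.
EOQ = √(2DS/H) = √(2 × 2,760 × 27.9 / 25.8) ≈ 77.26.
Cost at Q* = (D/Q*)S + (Q*/2)H = √(2DSH) ≈ €1,993.34.
Cost at Q = 45: (2,760/45)×27.9 + (45/2)×25.8 = €1,711.20 + €580.50 = €2,291.70.
Excess = €2,291.70 − €1,993.34 = €298.36.

Extra cost ≈ €298.36 per year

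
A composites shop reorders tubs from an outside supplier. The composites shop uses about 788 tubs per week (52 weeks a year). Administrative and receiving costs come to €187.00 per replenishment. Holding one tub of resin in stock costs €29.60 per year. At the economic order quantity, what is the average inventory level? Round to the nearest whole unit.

Annual demand D = 788 × 52 = 40,976.
The optimal lot size = √(2DS/H) = √(2 × 40,976 × 187 / 29.6) ≈ 719.54.
Average inventory = Q*/2 ≈ 719.54 / 2 = 359.770.

Average inventory ≈ 360 tubs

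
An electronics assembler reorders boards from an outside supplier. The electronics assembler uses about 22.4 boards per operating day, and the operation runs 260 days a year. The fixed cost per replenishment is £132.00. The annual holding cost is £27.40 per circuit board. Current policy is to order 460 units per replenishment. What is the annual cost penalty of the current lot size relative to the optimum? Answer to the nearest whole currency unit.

Extra cost ≈ £1,483 per year

Annual demand D = 22.4 × 260 = 5,824.
EOQ = √(2DS/H) = √(2 × 5,824 × 132 / 27.4) ≈ 236.88.
Cost at Q* = (D/Q*)S + (Q*/2)H = √(2DSH) ≈ £6,490.65.
Cost at Q = 460: (5,824/460)×132 + (460/2)×27.4 = £1,671.23 + £6,302.00 = £7,973.23.
Excess = £7,973.23 − £6,490.65 = £1,482.59.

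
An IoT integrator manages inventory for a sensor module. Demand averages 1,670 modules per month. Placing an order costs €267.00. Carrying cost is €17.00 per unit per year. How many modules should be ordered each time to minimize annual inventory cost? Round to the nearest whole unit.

Annual demand D = 1,670 × 12 = 20,040.
EOQ = √(2DS / H) = √(2 × 20,040 × 267 / 17).
= √(10,701,360 / 17) = √629,491.7647 ≈ 793.405.

Q* ≈ 793 modules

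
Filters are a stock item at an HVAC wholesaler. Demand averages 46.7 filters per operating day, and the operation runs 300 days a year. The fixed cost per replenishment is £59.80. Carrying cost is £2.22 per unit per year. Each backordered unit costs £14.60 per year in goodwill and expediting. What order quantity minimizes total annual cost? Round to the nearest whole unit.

Q* ≈ 932 filters

Annual demand D = 46.7 × 300 = 14,010.
With planned backorders, Q* = √(2DS/H) · √((H+B)/B).
√(2DS/H) = √(2 × 14,010 × 59.8 / 2.22) = 868.777.
√((H+B)/B) = √((2.22+14.6)/14.6) = 1.0733.
Q* ≈ 932.491.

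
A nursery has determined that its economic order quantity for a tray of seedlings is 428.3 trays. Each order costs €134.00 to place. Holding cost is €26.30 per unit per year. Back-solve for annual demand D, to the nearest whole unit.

Squaring Q* = √(2DS/H) gives Q*² = 2DS/H.
From Q* = √(2DS/H): D = Q*²H / (2S) = 428.3² × 26.3 / (2 × 134) = 18001.849.

D ≈ 18,002 trays per year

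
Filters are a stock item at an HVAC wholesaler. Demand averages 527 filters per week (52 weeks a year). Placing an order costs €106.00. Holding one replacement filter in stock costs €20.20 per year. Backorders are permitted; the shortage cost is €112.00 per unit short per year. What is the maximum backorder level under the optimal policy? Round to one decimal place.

Annual demand D = 527 × 52 = 27,404.
With planned backorders, Q* = √(2DS/H) · √((H+B)/B).
√(2DS/H) = √(2 × 27,404 × 106 / 20.2) = 536.289.
√((H+B)/B) = √((20.2+112)/112) = 1.0864.
Q* ≈ 582.648.
S* = Q* · H/(H+B) = 582.648 × 20.2/132.2 ≈ 89.028.

S* ≈ 89.0 filters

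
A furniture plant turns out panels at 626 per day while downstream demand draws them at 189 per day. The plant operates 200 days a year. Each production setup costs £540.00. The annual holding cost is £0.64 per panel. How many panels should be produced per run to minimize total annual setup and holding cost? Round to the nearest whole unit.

Q* ≈ 9,559 panels

Annual demand D = 189 × 200 = 37,800.
Production build-up factor (1 − d/p) = 1 − 189/626 = 0.6981.
Q* = √(2DS / (H(1 − d/p))) = √(2 × 37,800 × 540 / (0.64 × 0.6981)).
= √(40,824,000 / 0.4468) ≈ 9559.039.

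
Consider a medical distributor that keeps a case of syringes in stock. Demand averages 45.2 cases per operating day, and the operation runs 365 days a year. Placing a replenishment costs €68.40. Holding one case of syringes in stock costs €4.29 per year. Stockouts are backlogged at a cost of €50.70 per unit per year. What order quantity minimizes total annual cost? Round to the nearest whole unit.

Q* ≈ 755 cases

Annual demand D = 45.2 × 365 = 16,498.
With planned backorders, Q* = √(2DS/H) · √((H+B)/B).
√(2DS/H) = √(2 × 16,498 × 68.4 / 4.29) = 725.321.
√((H+B)/B) = √((4.29+50.7)/50.7) = 1.0414.
Q* ≈ 755.384.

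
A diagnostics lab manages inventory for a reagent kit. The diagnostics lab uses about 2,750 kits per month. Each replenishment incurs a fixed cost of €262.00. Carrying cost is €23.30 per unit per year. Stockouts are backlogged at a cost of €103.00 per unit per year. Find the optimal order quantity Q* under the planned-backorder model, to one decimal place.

Annual demand D = 2,750 × 12 = 33,000.
With planned backorders, Q* = √(2DS/H) · √((H+B)/B).
√(2DS/H) = √(2 × 33,000 × 262 / 23.3) = 861.479.
√((H+B)/B) = √((23.3+103)/103) = 1.1073.
Q* ≈ 953.955.

Q* ≈ 954.0 kits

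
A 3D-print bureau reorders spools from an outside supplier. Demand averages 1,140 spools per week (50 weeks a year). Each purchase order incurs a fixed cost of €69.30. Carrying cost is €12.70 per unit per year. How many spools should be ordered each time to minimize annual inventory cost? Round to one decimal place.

Annual demand D = 1,140 × 50 = 57,000.
EOQ = √(2DS / H) = √(2 × 57,000 × 69.3 / 12.7).
= √(7,900,200 / 12.7) = √622,062.9921 ≈ 788.710.

Q* ≈ 788.7 spools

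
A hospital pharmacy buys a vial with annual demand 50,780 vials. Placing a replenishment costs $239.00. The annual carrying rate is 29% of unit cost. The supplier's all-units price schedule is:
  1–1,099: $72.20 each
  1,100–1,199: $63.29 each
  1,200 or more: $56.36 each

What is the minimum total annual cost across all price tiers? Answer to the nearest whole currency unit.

TC* ≈ $2,881,879

Holding cost per unit per year at price C is H = 0.29·C.
For each price level, check whether its EOQ is feasible; otherwise the best quantity at that price is the breakpoint.
EOQ at $72.20 = 1076.7 (feasible in tier 1): TC = 50,780×$72.20 + (50,780/1076.7)×239 + (1076.7/2)×0.29×$72.20 = $3,688,859.84.
EOQ at $63.29 = 1150.0 (feasible in tier 2): TC = 50,780×$63.29 + (50,780/1150.0)×239 + (1150.0/2)×0.29×$63.29 = $3,234,973.22.
EOQ at $56.36 = 1218.6 (feasible in tier 3): TC = 50,780×$56.36 + (50,780/1218.6)×239 + (1218.6/2)×0.29×$56.36 = $2,881,878.76.
Lowest total cost among the candidates is at Q = 1218.6.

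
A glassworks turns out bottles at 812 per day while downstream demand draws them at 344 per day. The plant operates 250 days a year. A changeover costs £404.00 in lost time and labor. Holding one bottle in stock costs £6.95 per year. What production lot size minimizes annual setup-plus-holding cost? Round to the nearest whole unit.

Q* ≈ 4,165 bottles

Annual demand D = 344 × 250 = 86,000.
Production build-up factor (1 − d/p) = 1 − 344/812 = 0.5764.
Q* = √(2DS / (H(1 − d/p))) = √(2 × 86,000 × 404 / (6.95 × 0.5764)).
= √(69,488,000 / 4.0057) ≈ 4165.025.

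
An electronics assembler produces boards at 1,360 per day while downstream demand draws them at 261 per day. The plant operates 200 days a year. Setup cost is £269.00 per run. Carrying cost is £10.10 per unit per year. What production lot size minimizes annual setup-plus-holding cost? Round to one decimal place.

Annual demand D = 261 × 200 = 52,200.
Production build-up factor (1 − d/p) = 1 − 261/1,360 = 0.8081.
Q* = √(2DS / (H(1 − d/p))) = √(2 × 52,200 × 269 / (10.1 × 0.8081)).
= √(28,083,600 / 8.1617) ≈ 1854.968.

Q* ≈ 1,855.0 boards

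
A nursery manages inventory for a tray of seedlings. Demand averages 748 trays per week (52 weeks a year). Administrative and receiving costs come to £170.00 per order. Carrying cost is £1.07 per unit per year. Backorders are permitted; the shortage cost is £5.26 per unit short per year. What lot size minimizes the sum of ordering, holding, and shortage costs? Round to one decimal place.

Q* ≈ 3,856.6 trays

Annual demand D = 748 × 52 = 38,896.
With planned backorders, Q* = √(2DS/H) · √((H+B)/B).
√(2DS/H) = √(2 × 38,896 × 170 / 1.07) = 3515.605.
√((H+B)/B) = √((1.07+5.26)/5.26) = 1.0970.
Q* ≈ 3856.639.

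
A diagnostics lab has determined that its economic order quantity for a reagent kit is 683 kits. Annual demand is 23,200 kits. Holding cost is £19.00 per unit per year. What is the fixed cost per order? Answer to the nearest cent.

S ≈ £191.02

The basic EOQ model gives Q* = √(2DS/H); rearrange for the unknown.
From Q* = √(2DS/H): S = Q*²H / (2D) = 683² × 19 / (2 × 23,200) = 191.0192.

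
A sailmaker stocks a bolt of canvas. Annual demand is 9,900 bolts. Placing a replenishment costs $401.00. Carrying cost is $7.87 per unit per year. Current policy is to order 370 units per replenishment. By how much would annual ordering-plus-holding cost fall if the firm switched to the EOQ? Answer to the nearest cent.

Extra cost ≈ $4,280.59 per year

EOQ = √(2DS/H) = √(2 × 9,900 × 401 / 7.87) ≈ 1004.42.
Cost at Q* = (D/Q*)S + (Q*/2)H = √(2DSH) ≈ $7,904.82.
Cost at Q = 370: (9,900/370)×401 + (370/2)×7.87 = $10,729.46 + $1,455.95 = $12,185.41.
Excess = $12,185.41 − $7,904.82 = $4,280.59.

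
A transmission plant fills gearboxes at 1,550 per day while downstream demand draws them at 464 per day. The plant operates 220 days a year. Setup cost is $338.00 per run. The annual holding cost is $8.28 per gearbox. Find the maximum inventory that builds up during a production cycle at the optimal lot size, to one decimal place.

I_max ≈ 2,416.4 gearboxes

Annual demand D = 464 × 220 = 102,080.
Production build-up factor (1 − d/p) = 1 − 464/1,550 = 0.7006.
Q* = √(2DS / (H(1 − d/p))) = √(2 × 102,080 × 338 / (8.28 × 0.7006)).
= √(69,006,080 / 5.8013) ≈ 3448.891.
Maximum inventory = Q*(1 − d/p) = 3448.891 × 0.7006 ≈ 2416.449.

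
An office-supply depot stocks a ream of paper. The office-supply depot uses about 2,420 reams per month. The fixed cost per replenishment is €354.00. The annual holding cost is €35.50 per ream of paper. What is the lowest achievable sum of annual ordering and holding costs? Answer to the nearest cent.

Annual demand D = 2,420 × 12 = 29,040.
EOQ = √(2DS/H) = √(2 × 29,040 × 354 / 35.5) ≈ 761.03.
At Q*, ordering cost (D/Q*)S equals holding cost (Q*/2)H, each = √(DSH/2).
Minimum total = √(2DSH) = √(2 × 29,040 × 354 × 35.5) ≈ 27016.502.

TC* ≈ €27,016.50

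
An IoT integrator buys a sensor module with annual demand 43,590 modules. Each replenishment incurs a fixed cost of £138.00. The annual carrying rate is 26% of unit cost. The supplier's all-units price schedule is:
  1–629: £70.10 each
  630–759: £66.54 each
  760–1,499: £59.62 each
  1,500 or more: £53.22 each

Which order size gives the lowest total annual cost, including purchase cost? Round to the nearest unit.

Q* ≈ 1,500 modules

Holding cost per unit per year at price C is H = 0.26·C.
Evaluate total cost at each tier's feasible EOQ or, if the EOQ is below the tier, at the tier's minimum quantity.
Tier 1 (£70.10): EOQ = 812.5 exceeds tier's upper bound 629, so this tier is dominated.
Tier 2 (£66.54): EOQ = 833.9 exceeds tier's upper bound 759, so this tier is dominated.
EOQ at £59.62 = 881.0 (feasible in tier 3): TC = 43,590×£59.62 + (43,590/881.0)×138 + (881.0/2)×0.26×£59.62 = £2,612,492.02.
EOQ at £53.22 = 932.4 < 1500, so use break Q=1500: TC = 43,590×£53.22 + (43,590/1500.0)×138 + (1500.0/2)×0.26×£53.22 = £2,334,247.98.
Lowest total cost is £2,334,247.98 at Q = 1500.0.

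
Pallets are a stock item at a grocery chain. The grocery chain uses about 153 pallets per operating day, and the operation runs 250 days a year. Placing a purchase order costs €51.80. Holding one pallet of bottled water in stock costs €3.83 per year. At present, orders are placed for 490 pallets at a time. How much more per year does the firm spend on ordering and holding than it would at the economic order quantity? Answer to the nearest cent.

Extra cost ≈ €1,086.14 per year

Annual demand D = 153 × 250 = 38,250.
EOQ = √(2DS/H) = √(2 × 38,250 × 51.8 / 3.83) ≈ 1017.18.
Cost at Q* = (D/Q*)S + (Q*/2)H = √(2DSH) ≈ €3,895.79.
Cost at Q = 490: (38,250/490)×51.8 + (490/2)×3.83 = €4,043.57 + €938.35 = €4,981.92.
Excess = €4,981.92 − €3,895.79 = €1,086.14.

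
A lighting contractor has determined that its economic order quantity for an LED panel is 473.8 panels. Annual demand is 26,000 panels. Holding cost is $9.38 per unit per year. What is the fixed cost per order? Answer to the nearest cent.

Squaring Q* = √(2DS/H) gives Q*² = 2DS/H.
From Q* = √(2DS/H): S = Q*²H / (2D) = 473.8² × 9.38 / (2 × 26,000) = 40.4939.

S ≈ $40.49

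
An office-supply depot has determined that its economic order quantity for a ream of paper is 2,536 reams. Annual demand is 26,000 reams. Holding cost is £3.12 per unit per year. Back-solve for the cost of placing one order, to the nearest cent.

S ≈ £385.88

Invert the EOQ relation Q*² = 2DS/H.
From Q* = √(2DS/H): S = Q*²H / (2D) = 2,536² × 3.12 / (2 × 26,000) = 385.8778.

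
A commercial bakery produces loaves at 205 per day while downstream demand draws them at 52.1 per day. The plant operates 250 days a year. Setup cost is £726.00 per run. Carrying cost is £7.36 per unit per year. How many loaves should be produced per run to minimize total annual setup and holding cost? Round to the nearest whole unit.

Q* ≈ 1,856 loaves

Annual demand D = 52.1 × 250 = 13,025.
Production build-up factor (1 − d/p) = 1 − 52.1/205 = 0.7459.
Q* = √(2DS / (H(1 − d/p))) = √(2 × 13,025 × 726 / (7.36 × 0.7459)).
= √(18,912,300 / 5.4895) ≈ 1856.122.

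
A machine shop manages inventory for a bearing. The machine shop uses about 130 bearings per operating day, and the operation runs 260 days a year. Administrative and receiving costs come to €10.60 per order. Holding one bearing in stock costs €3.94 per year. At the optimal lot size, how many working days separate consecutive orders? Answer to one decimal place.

T ≈ 3.3 days

Annual demand D = 130 × 260 = 33,800.
Q* = √(2DS/H) = √(2 × 33,800 × 10.6 / 3.94) ≈ 426.46.
Cycle time = Q*/D × 260 = 426.46 / 33,800 × 260 ≈ 3.280 days.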